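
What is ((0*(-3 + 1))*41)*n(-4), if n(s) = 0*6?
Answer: 0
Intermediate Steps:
n(s) = 0
((0*(-3 + 1))*41)*n(-4) = ((0*(-3 + 1))*41)*0 = ((0*(-2))*41)*0 = (0*41)*0 = 0*0 = 0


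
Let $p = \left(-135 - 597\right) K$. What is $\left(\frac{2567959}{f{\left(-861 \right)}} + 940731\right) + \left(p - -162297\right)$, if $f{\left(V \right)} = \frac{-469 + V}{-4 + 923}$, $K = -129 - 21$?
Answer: $- \frac{746893081}{1330} \approx -5.6157 \cdot 10^{5}$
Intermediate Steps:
$K = -150$ ($K = -129 - 21 = -150$)
$f{\left(V \right)} = - \frac{469}{919} + \frac{V}{919}$ ($f{\left(V \right)} = \frac{-469 + V}{919} = \left(-469 + V\right) \frac{1}{919} = - \frac{469}{919} + \frac{V}{919}$)
$p = 109800$ ($p = \left(-135 - 597\right) \left(-150\right) = \left(-732\right) \left(-150\right) = 109800$)
$\left(\frac{2567959}{f{\left(-861 \right)}} + 940731\right) + \left(p - -162297\right) = \left(\frac{2567959}{- \frac{469}{919} + \frac{1}{919} \left(-861\right)} + 940731\right) + \left(109800 - -162297\right) = \left(\frac{2567959}{- \frac{469}{919} - \frac{861}{919}} + 940731\right) + \left(109800 + 162297\right) = \left(\frac{2567959}{- \frac{1330}{919}} + 940731\right) + 272097 = \left(2567959 \left(- \frac{919}{1330}\right) + 940731\right) + 272097 = \left(- \frac{2359954321}{1330} + 940731\right) + 272097 = - \frac{1108782091}{1330} + 272097 = - \frac{746893081}{1330}$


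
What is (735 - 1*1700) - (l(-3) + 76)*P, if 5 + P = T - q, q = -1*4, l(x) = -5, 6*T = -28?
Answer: -1688/3 ≈ -562.67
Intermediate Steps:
T = -14/3 (T = (⅙)*(-28) = -14/3 ≈ -4.6667)
q = -4
P = -17/3 (P = -5 + (-14/3 - 1*(-4)) = -5 + (-14/3 + 4) = -5 - ⅔ = -17/3 ≈ -5.6667)
(735 - 1*1700) - (l(-3) + 76)*P = (735 - 1*1700) - (-5 + 76)*(-17)/3 = (735 - 1700) - 71*(-17)/3 = -965 - 1*(-1207/3) = -965 + 1207/3 = -1688/3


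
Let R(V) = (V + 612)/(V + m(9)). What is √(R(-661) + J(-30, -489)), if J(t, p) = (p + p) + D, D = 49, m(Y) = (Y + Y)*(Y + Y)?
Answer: 8*I*√1648267/337 ≈ 30.477*I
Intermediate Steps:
m(Y) = 4*Y² (m(Y) = (2*Y)*(2*Y) = 4*Y²)
R(V) = (612 + V)/(324 + V) (R(V) = (V + 612)/(V + 4*9²) = (612 + V)/(V + 4*81) = (612 + V)/(V + 324) = (612 + V)/(324 + V))
J(t, p) = 49 + 2*p (J(t, p) = (p + p) + 49 = 2*p + 49 = 49 + 2*p)
√(R(-661) + J(-30, -489)) = √((612 - 661)/(324 - 661) + (49 + 2*(-489))) = √(-49/(-337) + (49 - 978)) = √(-1/337*(-49) - 929) = √(49/337 - 929) = √(-313024/337) = 8*I*√1648267/337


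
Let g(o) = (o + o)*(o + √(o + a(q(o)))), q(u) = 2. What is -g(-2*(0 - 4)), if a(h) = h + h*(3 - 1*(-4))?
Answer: -128 - 32*√6 ≈ -206.38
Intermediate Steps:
a(h) = 8*h (a(h) = h + h*(3 + 4) = h + h*7 = h + 7*h = 8*h)
g(o) = 2*o*(o + √(16 + o)) (g(o) = (o + o)*(o + √(o + 8*2)) = (2*o)*(o + √(o + 16)) = (2*o)*(o + √(16 + o)) = 2*o*(o + √(16 + o)))
-g(-2*(0 - 4)) = -2*(-2*(0 - 4))*(-2*(0 - 4) + √(16 - 2*(0 - 4))) = -2*(-2*(-4))*(-2*(-4) + √(16 - 2*(-4))) = -2*8*(8 + √(16 + 8)) = -2*8*(8 + √24) = -2*8*(8 + 2*√6) = -(128 + 32*√6) = -128 - 32*√6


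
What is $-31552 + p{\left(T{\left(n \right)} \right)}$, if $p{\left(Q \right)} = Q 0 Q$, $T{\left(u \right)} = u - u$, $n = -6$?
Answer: $-31552$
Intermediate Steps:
$T{\left(u \right)} = 0$
$p{\left(Q \right)} = 0$ ($p{\left(Q \right)} = 0 Q = 0$)
$-31552 + p{\left(T{\left(n \right)} \right)} = -31552 + 0 = -31552$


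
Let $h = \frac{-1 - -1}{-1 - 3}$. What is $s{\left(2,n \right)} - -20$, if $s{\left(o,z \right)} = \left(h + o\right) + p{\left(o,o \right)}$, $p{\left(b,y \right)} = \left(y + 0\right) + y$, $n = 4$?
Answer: $26$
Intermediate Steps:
$p{\left(b,y \right)} = 2 y$ ($p{\left(b,y \right)} = y + y = 2 y$)
$h = 0$ ($h = \frac{-1 + \left(-2 + 3\right)}{-4} = \left(-1 + 1\right) \left(- \frac{1}{4}\right) = 0 \left(- \frac{1}{4}\right) = 0$)
$s{\left(o,z \right)} = 3 o$ ($s{\left(o,z \right)} = \left(0 + o\right) + 2 o = o + 2 o = 3 o$)
$s{\left(2,n \right)} - -20 = 3 \cdot 2 - -20 = 6 + 20 = 26$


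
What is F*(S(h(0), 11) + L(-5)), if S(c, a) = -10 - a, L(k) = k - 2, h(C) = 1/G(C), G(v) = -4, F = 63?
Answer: -1764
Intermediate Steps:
h(C) = -¼ (h(C) = 1/(-4) = -¼)
L(k) = -2 + k
F*(S(h(0), 11) + L(-5)) = 63*((-10 - 1*11) + (-2 - 5)) = 63*((-10 - 11) - 7) = 63*(-21 - 7) = 63*(-28) = -1764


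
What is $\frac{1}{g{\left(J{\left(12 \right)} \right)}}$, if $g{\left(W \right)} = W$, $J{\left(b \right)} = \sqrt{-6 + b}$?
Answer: $\frac{\sqrt{6}}{6} \approx 0.40825$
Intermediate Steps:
$\frac{1}{g{\left(J{\left(12 \right)} \right)}} = \frac{1}{\sqrt{-6 + 12}} = \frac{1}{\sqrt{6}} = \frac{\sqrt{6}}{6}$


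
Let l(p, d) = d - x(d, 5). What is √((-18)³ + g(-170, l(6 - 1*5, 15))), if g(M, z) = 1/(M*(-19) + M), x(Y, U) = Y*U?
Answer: I*√1516903115/510 ≈ 76.368*I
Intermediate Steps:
x(Y, U) = U*Y
l(p, d) = -4*d (l(p, d) = d - 5*d = -4*d)
g(M, z) = -1/(18*M) (g(M, z) = 1/(-19*M + M) = 1/(-18*M) = -1/(18*M))
√((-18)³ + g(-170, l(6 - 1*5, 15))) = √((-18)³ - 1/18/(-170)) = √(-5832 - 1/18*(-1/170)) = √(-5832 + 1/3060) = √(-17845919/3060) = I*√1516903115/510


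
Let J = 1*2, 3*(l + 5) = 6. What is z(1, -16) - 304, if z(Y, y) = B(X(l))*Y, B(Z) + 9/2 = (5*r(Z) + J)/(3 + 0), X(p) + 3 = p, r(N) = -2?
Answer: -1867/6 ≈ -311.17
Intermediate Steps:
l = -3 (l = -5 + (⅓)*6 = -5 + 2 = -3)
X(p) = -3 + p
J = 2
B(Z) = -43/6 (B(Z) = -9/2 + (5*(-2) + 2)/(3 + 0) = -9/2 + (-10 + 2)/3 = -9/2 - 8*⅓ = -9/2 - 8/3 = -43/6)
z(Y, y) = -43*Y/6
z(1, -16) - 304 = -43/6*1 - 304 = -43/6 - 304 = -1867/6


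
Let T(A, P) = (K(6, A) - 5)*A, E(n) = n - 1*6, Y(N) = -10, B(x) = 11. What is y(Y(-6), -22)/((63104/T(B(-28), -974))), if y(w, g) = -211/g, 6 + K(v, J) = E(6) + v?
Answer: -1055/126208 ≈ -0.0083592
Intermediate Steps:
E(n) = -6 + n (E(n) = n - 6 = -6 + n)
K(v, J) = -6 + v (K(v, J) = -6 + ((-6 + 6) + v) = -6 + (0 + v) = -6 + v)
T(A, P) = -5*A (T(A, P) = ((-6 + 6) - 5)*A = (0 - 5)*A = -5*A)
y(Y(-6), -22)/((63104/T(B(-28), -974))) = (-211/(-22))/((63104/((-5*11)))) = (-211*(-1/22))/((63104/(-55))) = 211/(22*((63104*(-1/55)))) = 211/(22*(-63104/55)) = (211/22)*(-55/63104) = -1055/126208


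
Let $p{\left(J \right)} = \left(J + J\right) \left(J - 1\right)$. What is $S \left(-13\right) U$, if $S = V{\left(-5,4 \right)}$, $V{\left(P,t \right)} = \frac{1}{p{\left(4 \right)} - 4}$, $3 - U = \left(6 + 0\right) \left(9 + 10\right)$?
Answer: $\frac{1443}{20} \approx 72.15$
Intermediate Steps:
$p{\left(J \right)} = 2 J \left(-1 + J\right)$
$U = -111$ ($U = 3 - \left(6 + 0\right) \left(9 + 10\right) = 3 - 6 \cdot 19 = 3 - 114 = -111$)
$V{\left(P,t \right)} = \frac{1}{20}$ ($V{\left(P,t \right)} = \frac{1}{2 \cdot 4 \left(-1 + 4\right) - 4} = \frac{1}{2 \cdot 4 \cdot 3 - 4} = \frac{1}{24 - 4} = \frac{1}{20}$)
$S = \frac{1}{20} \approx 0.05$
$S \left(-13\right) U = \frac{1}{20} \left(-13\right) \left(-111\right) = \left(- \frac{13}{20}\right) \left(-111\right) = \frac{1443}{20}$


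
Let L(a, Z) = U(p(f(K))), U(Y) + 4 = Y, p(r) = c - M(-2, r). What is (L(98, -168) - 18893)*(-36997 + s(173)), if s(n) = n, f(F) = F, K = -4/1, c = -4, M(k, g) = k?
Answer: 695936776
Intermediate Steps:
K = -4 (K = -4*1 = -4)
p(r) = -2 (p(r) = -4 - 1*(-2) = -4 + 2 = -2)
U(Y) = -4 + Y
L(a, Z) = -6 (L(a, Z) = -4 - 2 = -6)
(L(98, -168) - 18893)*(-36997 + s(173)) = (-6 - 18893)*(-36997 + 173) = -18899*(-36824) = 695936776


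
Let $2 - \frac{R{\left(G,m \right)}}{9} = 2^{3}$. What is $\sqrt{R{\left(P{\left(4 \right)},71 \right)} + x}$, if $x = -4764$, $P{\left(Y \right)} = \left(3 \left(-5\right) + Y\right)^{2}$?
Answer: $i \sqrt{4818} \approx 69.412 i$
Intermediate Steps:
$P{\left(Y \right)} = \left(-15 + Y\right)^{2}$
$R{\left(G,m \right)} = -54$ ($R{\left(G,m \right)} = 18 - 9 \cdot 2^{3} = 18 - 72 = -54$)
$\sqrt{R{\left(P{\left(4 \right)},71 \right)} + x} = \sqrt{-54 - 4764} = \sqrt{-4818} = i \sqrt{4818}$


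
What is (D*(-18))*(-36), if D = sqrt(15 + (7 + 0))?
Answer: 648*sqrt(22) ≈ 3039.4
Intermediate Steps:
D = sqrt(22) (D = sqrt(15 + 7) = sqrt(22) ≈ 4.6904)
(D*(-18))*(-36) = (sqrt(22)*(-18))*(-36) = -18*sqrt(22)*(-36) = 648*sqrt(22)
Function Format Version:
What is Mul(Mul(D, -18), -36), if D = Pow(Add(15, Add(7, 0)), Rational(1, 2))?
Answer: Mul(648, Pow(22, Rational(1, 2))) ≈ 3039.4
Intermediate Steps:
D = Pow(22, Rational(1, 2)) (D = Pow(Add(15, 7), Rational(1, 2)) = Pow(22, Rational(1, 2)) ≈ 4.6904)
Mul(Mul(D, -18), -36) = Mul(Mul(Pow(22, Rational(1, 2)), -18), -36) = Mul(Mul(-18, Pow(22, Rational(1, 2))), -36) = Mul(648, Pow(22, Rational(1, 2)))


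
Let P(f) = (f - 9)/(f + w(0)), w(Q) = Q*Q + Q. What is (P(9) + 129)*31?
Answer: 3999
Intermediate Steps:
w(Q) = Q + Q**2 (w(Q) = Q**2 + Q = Q + Q**2)
P(f) = (-9 + f)/f (P(f) = (f - 9)/(f + 0*(1 + 0)) = (-9 + f)/(f + 0*1) = (-9 + f)/(f + 0) = (-9 + f)/f)
(P(9) + 129)*31 = ((-9 + 9)/9 + 129)*31 = ((1/9)*0 + 129)*31 = (0 + 129)*31 = 129*31 = 3999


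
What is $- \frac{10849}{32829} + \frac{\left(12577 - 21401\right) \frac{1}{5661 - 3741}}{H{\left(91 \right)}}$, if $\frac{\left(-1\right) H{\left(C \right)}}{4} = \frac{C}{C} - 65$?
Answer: $- \frac{78085883}{224112640} \approx -0.34842$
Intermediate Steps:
$H{\left(C \right)} = 256$ ($H{\left(C \right)} = - 4 \left(\frac{C}{C} - 65\right) = - 4 \left(1 - 65\right) = \left(-4\right) \left(-64\right) = 256$)
$- \frac{10849}{32829} + \frac{\left(12577 - 21401\right) \frac{1}{5661 - 3741}}{H{\left(91 \right)}} = - \frac{10849}{32829} + \frac{\left(12577 - 21401\right) \frac{1}{5661 - 3741}}{256} = \left(-10849\right) \frac{1}{32829} + - \frac{8824}{1920} \cdot \frac{1}{256} = - \frac{10849}{32829} + \left(-8824\right) \frac{1}{1920} \cdot \frac{1}{256} = - \frac{10849}{32829} - \frac{1103}{61440} = - \frac{78085883}{224112640}$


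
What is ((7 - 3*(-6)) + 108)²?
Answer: 17689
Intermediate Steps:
((7 - 3*(-6)) + 108)² = ((7 + 18) + 108)² = (25 + 108)² = 133² = 17689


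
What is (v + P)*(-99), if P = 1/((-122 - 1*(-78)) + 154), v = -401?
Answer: 396981/10 ≈ 39698.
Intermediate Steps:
P = 1/110 (P = 1/((-122 + 78) + 154) = 1/(-44 + 154) = 1/110 ≈ 0.0090909)
(v + P)*(-99) = (-401 + 1/110)*(-99) = -44109/110*(-99) = 396981/10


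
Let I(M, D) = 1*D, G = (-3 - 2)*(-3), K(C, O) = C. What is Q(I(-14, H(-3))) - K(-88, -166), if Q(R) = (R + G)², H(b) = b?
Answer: 232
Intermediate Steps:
G = 15 (G = -5*(-3) = 15)
I(M, D) = D
Q(R) = (15 + R)² (Q(R) = (R + 15)² = (15 + R)²)
Q(I(-14, H(-3))) - K(-88, -166) = (15 - 3)² - 1*(-88) = 12² + 88 = 144 + 88 = 232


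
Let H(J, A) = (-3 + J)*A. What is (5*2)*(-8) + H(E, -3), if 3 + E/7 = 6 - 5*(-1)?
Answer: -239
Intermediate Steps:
E = 56 (E = -21 + 7*(6 - 5*(-1)) = -21 + 7*(6 + 5) = -21 + 7*11 = -21 + 77 = 56)
H(J, A) = A*(-3 + J)
(5*2)*(-8) + H(E, -3) = (5*2)*(-8) - 3*(-3 + 56) = 10*(-8) - 3*53 = -80 - 159 = -239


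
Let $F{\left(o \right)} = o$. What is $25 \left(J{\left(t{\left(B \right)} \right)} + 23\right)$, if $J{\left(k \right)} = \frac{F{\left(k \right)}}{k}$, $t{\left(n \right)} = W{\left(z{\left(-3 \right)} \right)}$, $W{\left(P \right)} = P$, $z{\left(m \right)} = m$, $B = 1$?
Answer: $600$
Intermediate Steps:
$t{\left(n \right)} = -3$
$J{\left(k \right)} = 1$ ($J{\left(k \right)} = \frac{k}{k} = 1$)
$25 \left(J{\left(t{\left(B \right)} \right)} + 23\right) = 25 \left(1 + 23\right) = 25 \cdot 24 = 600$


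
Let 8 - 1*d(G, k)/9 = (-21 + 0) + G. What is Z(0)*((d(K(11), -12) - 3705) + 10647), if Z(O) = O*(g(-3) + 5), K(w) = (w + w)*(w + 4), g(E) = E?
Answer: 0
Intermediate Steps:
K(w) = 2*w*(4 + w) (K(w) = (2*w)*(4 + w) = 2*w*(4 + w))
Z(O) = 2*O (Z(O) = O*(-3 + 5) = O*2 = 2*O)
d(G, k) = 261 - 9*G (d(G, k) = 72 - 9*((-21 + 0) + G) = 72 - 9*(-21 + G) = 72 + (189 - 9*G) = 261 - 9*G)
Z(0)*((d(K(11), -12) - 3705) + 10647) = (2*0)*(((261 - 18*11*(4 + 11)) - 3705) + 10647) = 0*(((261 - 18*11*15) - 3705) + 10647) = 0*(((261 - 9*330) - 3705) + 10647) = 0*(((261 - 2970) - 3705) + 10647) = 0*((-2709 - 3705) + 10647) = 0*(-6414 + 10647) = 0*4233 = 0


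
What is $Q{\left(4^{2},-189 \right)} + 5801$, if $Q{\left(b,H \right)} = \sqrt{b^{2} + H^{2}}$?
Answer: $5801 + \sqrt{35977} \approx 5990.7$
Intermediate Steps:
$Q{\left(b,H \right)} = \sqrt{H^{2} + b^{2}}$
$Q{\left(4^{2},-189 \right)} + 5801 = \sqrt{\left(-189\right)^{2} + \left(4^{2}\right)^{2}} + 5801 = \sqrt{35721 + 16^{2}} + 5801 = \sqrt{35721 + 256} + 5801 = \sqrt{35977} + 5801 = 5801 + \sqrt{35977}$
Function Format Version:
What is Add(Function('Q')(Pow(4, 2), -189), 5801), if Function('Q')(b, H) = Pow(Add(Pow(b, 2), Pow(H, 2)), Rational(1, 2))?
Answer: Add(5801, Pow(35977, Rational(1, 2))) ≈ 5990.7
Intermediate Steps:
Function('Q')(b, H) = Pow(Add(Pow(H, 2), Pow(b, 2)), Rational(1, 2))
Add(Function('Q')(Pow(4, 2), -189), 5801) = Add(Pow(Add(Pow(-189, 2), Pow(Pow(4, 2), 2)), Rational(1, 2)), 5801) = Add(Pow(Add(35721, Pow(16, 2)), Rational(1, 2)), 5801) = Add(Pow(Add(35721, 256), Rational(1, 2)), 5801) = Add(Pow(35977, Rational(1, 2)), 5801) = Add(5801, Pow(35977, Rational(1, 2)))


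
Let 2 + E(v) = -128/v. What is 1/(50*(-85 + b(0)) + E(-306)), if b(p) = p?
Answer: -153/650492 ≈ -0.00023521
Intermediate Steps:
E(v) = -2 - 128/v
1/(50*(-85 + b(0)) + E(-306)) = 1/(50*(-85 + 0) + (-2 - 128/(-306))) = 1/(50*(-85) + (-2 - 128*(-1/306))) = 1/(-4250 + (-2 + 64/153)) = 1/(-4250 - 242/153) = 1/(-650492/153) = -153/650492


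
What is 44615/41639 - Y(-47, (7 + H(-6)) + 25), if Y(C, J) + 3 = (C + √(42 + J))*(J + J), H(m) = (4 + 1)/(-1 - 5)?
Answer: 366473767/124917 - 187*√2634/18 ≈ 2400.6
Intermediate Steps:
H(m) = -⅚ (H(m) = 5/(-6) = 5*(-⅙) = -⅚)
Y(C, J) = -3 + 2*J*(C + √(42 + J)) (Y(C, J) = -3 + (C + √(42 + J))*(J + J) = -3 + (C + √(42 + J))*(2*J) = -3 + 2*J*(C + √(42 + J)))
44615/41639 - Y(-47, (7 + H(-6)) + 25) = 44615/41639 - (-3 + 2*(-47)*((7 - ⅚) + 25) + 2*((7 - ⅚) + 25)*√(42 + ((7 - ⅚) + 25))) = 44615*(1/41639) - (-3 + 2*(-47)*(37/6 + 25) + 2*(37/6 + 25)*√(42 + (37/6 + 25))) = 44615/41639 - (-3 + 2*(-47)*(187/6) + 2*(187/6)*√(42 + 187/6)) = 44615/41639 - (-3 - 8789/3 + 2*(187/6)*√(439/6)) = 44615/41639 - (-3 - 8789/3 + 2*(187/6)*(√2634/6)) = 44615/41639 - (-3 - 8789/3 + 187*√2634/18) = 44615/41639 - (-8798/3 + 187*√2634/18) = 44615/41639 + (8798/3 - 187*√2634/18) = 366473767/124917 - 187*√2634/18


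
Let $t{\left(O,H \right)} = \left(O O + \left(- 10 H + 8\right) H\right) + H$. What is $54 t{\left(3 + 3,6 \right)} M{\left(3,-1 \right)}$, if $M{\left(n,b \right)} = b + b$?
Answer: $29160$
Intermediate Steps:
$M{\left(n,b \right)} = 2 b$
$t{\left(O,H \right)} = H + O^{2} + H \left(8 - 10 H\right)$ ($t{\left(O,H \right)} = \left(O^{2} + \left(8 - 10 H\right) H\right) + H = \left(O^{2} + H \left(8 - 10 H\right)\right) + H = H + O^{2} + H \left(8 - 10 H\right)$)
$54 t{\left(3 + 3,6 \right)} M{\left(3,-1 \right)} = 54 \left(\left(3 + 3\right)^{2} - 10 \cdot 6^{2} + 9 \cdot 6\right) 2 \left(-1\right) = 54 \left(6^{2} - 360 + 54\right) \left(-2\right) = 54 \left(36 - 360 + 54\right) \left(-2\right) = 54 \left(-270\right) \left(-2\right) = \left(-14580\right) \left(-2\right) = 29160$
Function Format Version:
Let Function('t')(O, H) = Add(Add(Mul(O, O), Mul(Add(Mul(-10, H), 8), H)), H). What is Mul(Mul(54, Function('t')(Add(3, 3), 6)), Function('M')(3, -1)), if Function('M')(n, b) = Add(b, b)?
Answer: 29160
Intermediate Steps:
Function('M')(n, b) = Mul(2, b)
Function('t')(O, H) = Add(H, Pow(O, 2), Mul(H, Add(8, Mul(-10, H)))) (Function('t')(O, H) = Add(Add(Pow(O, 2), Mul(Add(8, Mul(-10, H)), H)), H) = Add(Add(Pow(O, 2), Mul(H, Add(8, Mul(-10, H)))), H) = Add(H, Pow(O, 2), Mul(H, Add(8, Mul(-10, H)))))
Mul(Mul(54, Function('t')(Add(3, 3), 6)), Function('M')(3, -1)) = Mul(Mul(54, Add(Pow(Add(3, 3), 2), Mul(-10, Pow(6, 2)), Mul(9, 6))), Mul(2, -1)) = Mul(Mul(54, Add(Pow(6, 2), Mul(-10, 36), 54)), -2) = Mul(Mul(54, Add(36, -360, 54)), -2) = Mul(Mul(54, -270), -2) = Mul(-14580, -2) = 29160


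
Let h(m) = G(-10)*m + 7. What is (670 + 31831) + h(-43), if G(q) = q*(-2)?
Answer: 31648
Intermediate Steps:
G(q) = -2*q
h(m) = 7 + 20*m (h(m) = (-2*(-10))*m + 7 = 20*m + 7 = 7 + 20*m)
(670 + 31831) + h(-43) = (670 + 31831) + (7 + 20*(-43)) = 32501 + (7 - 860) = 32501 - 853 = 31648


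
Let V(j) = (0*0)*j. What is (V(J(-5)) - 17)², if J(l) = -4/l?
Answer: 289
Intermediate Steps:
V(j) = 0 (V(j) = 0*j = 0)
(V(J(-5)) - 17)² = (0 - 17)² = (-17)² = 289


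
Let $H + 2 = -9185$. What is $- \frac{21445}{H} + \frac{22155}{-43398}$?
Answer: $\frac{242377375}{132899142} \approx 1.8238$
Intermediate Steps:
$H = -9187$ ($H = -2 - 9185 = -9187$)
$- \frac{21445}{H} + \frac{22155}{-43398} = - \frac{21445}{-9187} + \frac{22155}{-43398} = \left(-21445\right) \left(- \frac{1}{9187}\right) + 22155 \left(- \frac{1}{43398}\right) = \frac{21445}{9187} - \frac{7385}{14466} = \frac{242377375}{132899142}$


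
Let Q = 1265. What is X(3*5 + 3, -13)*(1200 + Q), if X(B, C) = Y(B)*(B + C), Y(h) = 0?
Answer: 0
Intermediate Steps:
X(B, C) = 0 (X(B, C) = 0*(B + C) = 0)
X(3*5 + 3, -13)*(1200 + Q) = 0*(1200 + 1265) = 0*2465 = 0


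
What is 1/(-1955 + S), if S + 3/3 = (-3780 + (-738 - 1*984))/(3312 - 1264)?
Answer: -1024/2005695 ≈ -0.00051055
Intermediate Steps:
S = -3775/1024 (S = -1 + (-3780 + (-738 - 1*984))/(3312 - 1264) = -1 + (-3780 + (-738 - 984))/2048 = -1 + (-3780 - 1722)*(1/2048) = -1 - 5502*1/2048 = -1 - 2751/1024 = -3775/1024 ≈ -3.6865)
1/(-1955 + S) = 1/(-1955 - 3775/1024) = 1/(-2005695/1024) = -1024/2005695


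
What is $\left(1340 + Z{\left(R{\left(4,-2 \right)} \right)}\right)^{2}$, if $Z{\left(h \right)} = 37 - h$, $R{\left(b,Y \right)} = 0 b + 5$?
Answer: $1882384$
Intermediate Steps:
$R{\left(b,Y \right)} = 5$ ($R{\left(b,Y \right)} = 0 + 5 = 5$)
$\left(1340 + Z{\left(R{\left(4,-2 \right)} \right)}\right)^{2} = \left(1340 + \left(37 - 5\right)\right)^{2} = \left(1340 + 32\right)^{2} = 1372^{2} = 1882384$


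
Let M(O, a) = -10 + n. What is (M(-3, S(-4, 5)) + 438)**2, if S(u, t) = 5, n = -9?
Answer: 175561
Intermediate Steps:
M(O, a) = -19 (M(O, a) = -10 - 9 = -19)
(M(-3, S(-4, 5)) + 438)**2 = (-19 + 438)**2 = 419**2 = 175561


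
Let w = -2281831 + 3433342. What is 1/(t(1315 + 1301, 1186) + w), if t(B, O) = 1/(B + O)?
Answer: 3802/4378044823 ≈ 8.6842e-7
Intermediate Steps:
w = 1151511
1/(t(1315 + 1301, 1186) + w) = 1/(1/((1315 + 1301) + 1186) + 1151511) = 1/(1/(2616 + 1186) + 1151511) = 1/(1/3802 + 1151511) = 1/(4378044823/3802) = 3802/4378044823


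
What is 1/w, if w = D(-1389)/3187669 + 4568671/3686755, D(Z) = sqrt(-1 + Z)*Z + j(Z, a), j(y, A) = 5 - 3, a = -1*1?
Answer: 57050514538670661187633285/70709867732092813942936677 + 20060546762194932478675*I*sqrt(1390)/70709867732092813942936677 ≈ 0.80683 + 0.010577*I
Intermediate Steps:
a = -1
j(y, A) = 2
D(Z) = 2 + Z*sqrt(-1 + Z) (D(Z) = sqrt(-1 + Z)*Z + 2 = Z*sqrt(-1 + Z) + 2 = 2 + Z*sqrt(-1 + Z))
w = 14563418291409/11752154624095 - 1389*I*sqrt(1390)/3187669 (w = (2 - 1389*sqrt(-1 - 1389))/3187669 + 4568671/3686755 = (2 - 1389*I*sqrt(1390))*(1/3187669) + 4568671*(1/3686755) = (2 - 1389*I*sqrt(1390))*(1/3187669) + 4568671/3686755 = (2/3187669 - 1389*I*sqrt(1390)/3187669) + 4568671/3686755 = 14563418291409/11752154624095 - 1389*I*sqrt(1390)/3187669 ≈ 1.2392 - 0.016246*I)
1/w = 1/(14563418291409/11752154624095 - 1389*I*sqrt(1390)/3187669)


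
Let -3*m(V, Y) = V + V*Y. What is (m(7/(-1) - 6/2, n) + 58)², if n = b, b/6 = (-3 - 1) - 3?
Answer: 55696/9 ≈ 6188.4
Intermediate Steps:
b = -42 (b = 6*((-3 - 1) - 3) = 6*(-4 - 3) = 6*(-7) = -42)
n = -42
m(V, Y) = -V/3 - V*Y/3 (m(V, Y) = -(V + V*Y)/3 = -V/3 - V*Y/3)
(m(7/(-1) - 6/2, n) + 58)² = (-(7/(-1) - 6/2)*(1 - 42)/3 + 58)² = (-⅓*(7*(-1) - 6*½)*(-41) + 58)² = (-⅓*(-7 - 3)*(-41) + 58)² = (-⅓*(-10)*(-41) + 58)² = (-410/3 + 58)² = (-236/3)² = 55696/9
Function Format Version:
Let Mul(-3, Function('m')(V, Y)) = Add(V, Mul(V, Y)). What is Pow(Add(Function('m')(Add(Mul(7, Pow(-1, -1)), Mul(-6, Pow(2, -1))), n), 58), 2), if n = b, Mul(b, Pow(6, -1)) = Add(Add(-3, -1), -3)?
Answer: Rational(55696, 9) ≈ 6188.4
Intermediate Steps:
b = -42 (b = Mul(6, Add(Add(-3, -1), -3)) = Mul(6, Add(-4, -3)) = Mul(6, -7) = -42)
n = -42
Function('m')(V, Y) = Add(Mul(Rational(-1, 3), V), Mul(Rational(-1, 3), V, Y)) (Function('m')(V, Y) = Mul(Rational(-1, 3), Add(V, Mul(V, Y))) = Add(Mul(Rational(-1, 3), V), Mul(Rational(-1, 3), V, Y)))
Pow(Add(Function('m')(Add(Mul(7, Pow(-1, -1)), Mul(-6, Pow(2, -1))), n), 58), 2) = Pow(Add(Mul(Rational(-1, 3), Add(Mul(7, Pow(-1, -1)), Mul(-6, Pow(2, -1))), Add(1, -42)), 58), 2) = Pow(Add(Mul(Rational(-1, 3), Add(Mul(7, -1), Mul(-6, Rational(1, 2))), -41), 58), 2) = Pow(Add(Mul(Rational(-1, 3), Add(-7, -3), -41), 58), 2) = Pow(Add(Mul(Rational(-1, 3), -10, -41), 58), 2) = Pow(Add(Rational(-410, 3), 58), 2) = Pow(Rational(-236, 3), 2) = Rational(55696, 9)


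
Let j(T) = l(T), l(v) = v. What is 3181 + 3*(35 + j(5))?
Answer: 3301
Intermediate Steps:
j(T) = T
3181 + 3*(35 + j(5)) = 3181 + 3*(35 + 5) = 3181 + 3*40 = 3181 + 120 = 3301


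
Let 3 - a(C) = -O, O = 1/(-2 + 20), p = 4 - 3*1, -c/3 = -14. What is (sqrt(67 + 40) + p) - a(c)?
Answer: -37/18 + sqrt(107) ≈ 8.2885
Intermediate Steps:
c = 42 (c = -3*(-14) = 42)
p = 1 (p = 4 - 3 = 1)
O = 1/18 ≈ 0.055556
a(C) = 55/18 (a(C) = 3 - (-1)/18 = 3 - 1*(-1/18) = 3 + 1/18 = 55/18)
(sqrt(67 + 40) + p) - a(c) = (sqrt(67 + 40) + 1) - 1*55/18 = (sqrt(107) + 1) - 55/18 = (1 + sqrt(107)) - 55/18 = -37/18 + sqrt(107)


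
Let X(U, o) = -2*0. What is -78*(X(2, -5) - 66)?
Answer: 5148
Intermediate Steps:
X(U, o) = 0
-78*(X(2, -5) - 66) = -78*(0 - 66) = -78*(-66) = 5148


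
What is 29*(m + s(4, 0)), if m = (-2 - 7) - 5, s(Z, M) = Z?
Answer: -290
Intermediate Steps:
m = -14 (m = -9 - 5 = -14)
29*(m + s(4, 0)) = 29*(-14 + 4) = 29*(-10) = -290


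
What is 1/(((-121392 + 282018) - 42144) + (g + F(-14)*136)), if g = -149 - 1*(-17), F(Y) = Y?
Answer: 1/116446 ≈ 8.5877e-6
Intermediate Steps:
g = -132 (g = -149 + 17 = -132)
1/(((-121392 + 282018) - 42144) + (g + F(-14)*136)) = 1/(((-121392 + 282018) - 42144) + (-132 - 14*136)) = 1/((160626 - 42144) + (-132 - 1904)) = 1/(118482 - 2036) = 1/116446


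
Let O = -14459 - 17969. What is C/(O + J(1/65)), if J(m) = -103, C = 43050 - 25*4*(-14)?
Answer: -44450/32531 ≈ -1.3664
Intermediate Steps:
C = 44450 (C = 43050 - 100*(-14) = 43050 + 1400 = 44450)
O = -32428
C/(O + J(1/65)) = 44450/(-32428 - 103) = 44450/(-32531) = 44450*(-1/32531) = -44450/32531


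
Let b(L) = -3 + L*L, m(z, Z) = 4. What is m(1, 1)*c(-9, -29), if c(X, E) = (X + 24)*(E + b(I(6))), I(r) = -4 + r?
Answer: -1680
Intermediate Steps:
b(L) = -3 + L²
c(X, E) = (1 + E)*(24 + X) (c(X, E) = (X + 24)*(E + (-3 + (-4 + 6)²)) = (24 + X)*(E + (-3 + 2²)) = (24 + X)*(E + (-3 + 4)) = (24 + X)*(E + 1) = (24 + X)*(1 + E) = (1 + E)*(24 + X))
m(1, 1)*c(-9, -29) = 4*(24 - 9 + 24*(-29) - 29*(-9)) = 4*(24 - 9 - 696 + 261) = 4*(-420) = -1680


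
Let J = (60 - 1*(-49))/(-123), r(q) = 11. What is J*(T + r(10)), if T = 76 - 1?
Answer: -9374/123 ≈ -76.211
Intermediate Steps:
J = -109/123 (J = (60 + 49)*(-1/123) = 109*(-1/123) = -109/123 ≈ -0.88618)
T = 75
J*(T + r(10)) = -109*(75 + 11)/123 = -109/123*86 = -9374/123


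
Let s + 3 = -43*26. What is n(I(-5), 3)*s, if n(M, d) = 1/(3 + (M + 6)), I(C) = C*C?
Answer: -1121/34 ≈ -32.971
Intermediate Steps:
I(C) = C**2
n(M, d) = 1/(9 + M) (n(M, d) = 1/(3 + (6 + M)) = 1/(9 + M))
s = -1121 (s = -3 - 43*26 = -3 - 1118 = -1121)
n(I(-5), 3)*s = -1121/(9 + (-5)**2) = -1121/(9 + 25) = -1121/34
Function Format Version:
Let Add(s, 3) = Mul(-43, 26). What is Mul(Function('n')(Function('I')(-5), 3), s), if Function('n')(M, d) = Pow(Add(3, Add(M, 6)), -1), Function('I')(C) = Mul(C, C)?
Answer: Rational(-1121, 34) ≈ -32.971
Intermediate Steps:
Function('I')(C) = Pow(C, 2)
Function('n')(M, d) = Pow(Add(9, M), -1) (Function('n')(M, d) = Pow(Add(3, Add(6, M)), -1) = Pow(Add(9, M), -1))
s = -1121 (s = Add(-3, Mul(-43, 26)) = Add(-3, -1118) = -1121)
Mul(Function('n')(Function('I')(-5), 3), s) = Mul(Pow(Add(9, Pow(-5, 2)), -1), -1121) = Mul(Pow(Add(9, 25), -1), -1121) = Mul(Pow(34, -1), -1121) = Mul(Rational(1, 34), -1121) = Rational(-1121, 34)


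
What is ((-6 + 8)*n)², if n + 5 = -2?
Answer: 196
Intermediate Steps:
n = -7 (n = -5 - 2 = -7)
((-6 + 8)*n)² = ((-6 + 8)*(-7))² = (2*(-7))² = (-14)² = 196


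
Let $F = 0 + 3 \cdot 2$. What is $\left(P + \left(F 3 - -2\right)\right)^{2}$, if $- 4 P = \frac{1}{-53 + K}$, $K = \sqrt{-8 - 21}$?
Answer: $\frac{678560 \sqrt{29} + 17800481 i}{32 \left(53 \sqrt{29} + 1390 i\right)} \approx 400.19 + 0.01898 i$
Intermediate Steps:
$K = i \sqrt{29}$ ($K = \sqrt{-29} = i \sqrt{29} \approx 5.3852 i$)
$F = 6$ ($F = 0 + 6 = 6$)
$P = - \frac{1}{4 \left(-53 + i \sqrt{29}\right)} \approx 0.0046688 + 0.00047438 i$
$\left(P + \left(F 3 - -2\right)\right)^{2} = \left(\left(\frac{53}{11352} + \frac{i \sqrt{29}}{11352}\right) + \left(6 \cdot 3 - -2\right)\right)^{2} = \left(\left(\frac{53}{11352} + \frac{i \sqrt{29}}{11352}\right) + \left(18 + 2\right)\right)^{2} = \left(\left(\frac{53}{11352} + \frac{i \sqrt{29}}{11352}\right) + 20\right)^{2} = \left(\frac{227093}{11352} + \frac{i \sqrt{29}}{11352}\right)^{2}$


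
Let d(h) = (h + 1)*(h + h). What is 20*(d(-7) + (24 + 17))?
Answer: 2500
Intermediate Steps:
d(h) = 2*h*(1 + h) (d(h) = (1 + h)*(2*h) = 2*h*(1 + h))
20*(d(-7) + (24 + 17)) = 20*(2*(-7)*(1 - 7) + (24 + 17)) = 20*(2*(-7)*(-6) + 41) = 20*(84 + 41) = 20*125 = 2500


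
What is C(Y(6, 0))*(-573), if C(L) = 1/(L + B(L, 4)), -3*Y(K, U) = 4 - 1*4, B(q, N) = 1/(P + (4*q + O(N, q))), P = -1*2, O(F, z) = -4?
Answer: 3438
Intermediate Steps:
P = -2
B(q, N) = 1/(-6 + 4*q) (B(q, N) = 1/(-2 + (4*q - 4)) = 1/(-2 + (-4 + 4*q)) = 1/(-6 + 4*q))
Y(K, U) = 0 (Y(K, U) = -(4 - 1*4)/3 = -(4 - 4)/3 = -⅓*0 = 0)
C(L) = 1/(L + 1/(2*(-3 + 2*L)))
C(Y(6, 0))*(-573) = (2*(-3 + 2*0)/(1 + 2*0*(-3 + 2*0)))*(-573) = (2*(-3 + 0)/(1 + 2*0*(-3 + 0)))*(-573) = (2*(-3)/(1 + 2*0*(-3)))*(-573) = (2*(-3)/(1 + 0))*(-573) = (2*(-3)/1)*(-573) = (2*1*(-3))*(-573) = -6*(-573) = 3438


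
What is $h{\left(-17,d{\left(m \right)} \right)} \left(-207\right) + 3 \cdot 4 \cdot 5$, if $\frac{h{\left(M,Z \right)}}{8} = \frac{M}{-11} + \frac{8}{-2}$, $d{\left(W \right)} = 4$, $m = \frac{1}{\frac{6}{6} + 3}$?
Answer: $\frac{45372}{11} \approx 4124.7$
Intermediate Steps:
$m = \frac{1}{4}$ ($m = \frac{1}{6 \cdot \frac{1}{6} + 3} = \frac{1}{1 + 3} = \frac{1}{4} \approx 0.25$)
$h{\left(M,Z \right)} = -32 - \frac{8 M}{11}$ ($h{\left(M,Z \right)} = 8 \left(\frac{M}{-11} + \frac{8}{-2}\right) = 8 \left(M \left(- \frac{1}{11}\right) + 8 \left(- \frac{1}{2}\right)\right) = 8 \left(- \frac{M}{11} - 4\right) = 8 \left(-4 - \frac{M}{11}\right) = -32 - \frac{8 M}{11}$)
$h{\left(-17,d{\left(m \right)} \right)} \left(-207\right) + 3 \cdot 4 \cdot 5 = \left(-32 - - \frac{136}{11}\right) \left(-207\right) + 3 \cdot 4 \cdot 5 = \left(-32 + \frac{136}{11}\right) \left(-207\right) + 12 \cdot 5 = \left(- \frac{216}{11}\right) \left(-207\right) + 60 = \frac{44712}{11} + 60 = \frac{45372}{11}$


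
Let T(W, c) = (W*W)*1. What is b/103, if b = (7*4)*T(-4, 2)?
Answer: 448/103 ≈ 4.3495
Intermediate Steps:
T(W, c) = W² (T(W, c) = W²*1 = W²)
b = 448 (b = (7*4)*(-4)² = 28*16 = 448)
b/103 = 448/103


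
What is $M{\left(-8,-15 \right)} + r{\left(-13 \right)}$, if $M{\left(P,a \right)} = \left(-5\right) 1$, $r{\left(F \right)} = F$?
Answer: $-18$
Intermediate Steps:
$M{\left(P,a \right)} = -5$
$M{\left(-8,-15 \right)} + r{\left(-13 \right)} = -5 - 13 = -18$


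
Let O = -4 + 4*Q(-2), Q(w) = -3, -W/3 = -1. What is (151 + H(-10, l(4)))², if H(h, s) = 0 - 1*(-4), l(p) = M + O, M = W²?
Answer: 24025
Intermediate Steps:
W = 3 (W = -3*(-1) = 3)
M = 9 (M = 3² = 9)
O = -16 (O = -4 + 4*(-3) = -4 - 12 = -16)
l(p) = -7 (l(p) = 9 - 16 = -7)
H(h, s) = 4 (H(h, s) = 0 + 4 = 4)
(151 + H(-10, l(4)))² = (151 + 4)² = 155² = 24025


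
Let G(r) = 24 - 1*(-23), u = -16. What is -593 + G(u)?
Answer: -546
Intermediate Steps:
G(r) = 47 (G(r) = 24 + 23 = 47)
-593 + G(u) = -593 + 47 = -546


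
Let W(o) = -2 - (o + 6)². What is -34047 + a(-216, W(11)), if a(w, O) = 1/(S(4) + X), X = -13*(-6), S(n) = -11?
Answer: -2281148/67 ≈ -34047.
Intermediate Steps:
W(o) = -2 - (6 + o)²
X = 78
a(w, O) = 1/67 (a(w, O) = 1/(-11 + 78) = 1/67)
-34047 + a(-216, W(11)) = -34047 + 1/67 = -2281148/67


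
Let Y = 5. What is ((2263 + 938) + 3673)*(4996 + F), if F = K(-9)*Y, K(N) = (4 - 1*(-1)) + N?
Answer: 34205024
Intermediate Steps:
K(N) = 5 + N (K(N) = (4 + 1) + N = 5 + N)
F = -20 (F = (5 - 9)*5 = -4*5 = -20)
((2263 + 938) + 3673)*(4996 + F) = ((2263 + 938) + 3673)*(4996 - 20) = (3201 + 3673)*4976 = 6874*4976 = 34205024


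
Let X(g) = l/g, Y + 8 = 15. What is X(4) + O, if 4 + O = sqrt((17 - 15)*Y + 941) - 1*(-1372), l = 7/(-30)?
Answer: 164153/120 + sqrt(955) ≈ 1398.8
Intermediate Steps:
Y = 7 (Y = -8 + 15 = 7)
l = -7/30 (l = 7*(-1/30) = -7/30 ≈ -0.23333)
X(g) = -7/(30*g)
O = 1368 + sqrt(955) (O = -4 + (sqrt((17 - 15)*7 + 941) - 1*(-1372)) = -4 + (sqrt(2*7 + 941) + 1372) = -4 + (sqrt(14 + 941) + 1372) = -4 + (sqrt(955) + 1372) = -4 + (1372 + sqrt(955)) = 1368 + sqrt(955) ≈ 1398.9)
X(4) + O = -7/30/4 + (1368 + sqrt(955)) = -7/30*1/4 + (1368 + sqrt(955)) = -7/120 + (1368 + sqrt(955)) = 164153/120 + sqrt(955)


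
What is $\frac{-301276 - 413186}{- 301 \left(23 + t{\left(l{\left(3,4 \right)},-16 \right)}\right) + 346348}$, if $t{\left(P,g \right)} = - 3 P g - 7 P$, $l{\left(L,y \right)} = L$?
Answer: $- \frac{357231}{151201} \approx -2.3626$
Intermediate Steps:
$t{\left(P,g \right)} = - 7 P - 3 P g$ ($t{\left(P,g \right)} = - 3 P g - 7 P = - 7 P - 3 P g$)
$\frac{-301276 - 413186}{- 301 \left(23 + t{\left(l{\left(3,4 \right)},-16 \right)}\right) + 346348} = \frac{-301276 - 413186}{- 301 \left(23 - 3 \left(7 + 3 \left(-16\right)\right)\right) + 346348} = - \frac{714462}{- 301 \left(23 - 3 \left(7 - 48\right)\right) + 346348} = - \frac{714462}{- 301 \left(23 - 3 \left(-41\right)\right) + 346348} = - \frac{714462}{- 301 \left(23 + 123\right) + 346348} = - \frac{714462}{\left(-301\right) 146 + 346348} = - \frac{714462}{-43946 + 346348} = - \frac{714462}{302402} = \left(-714462\right) \frac{1}{302402} = - \frac{357231}{151201}$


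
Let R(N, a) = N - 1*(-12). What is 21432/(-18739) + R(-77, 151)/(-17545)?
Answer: -74961281/65755151 ≈ -1.1400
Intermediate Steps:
R(N, a) = 12 + N (R(N, a) = N + 12 = 12 + N)
21432/(-18739) + R(-77, 151)/(-17545) = 21432/(-18739) + (12 - 77)/(-17545) = 21432*(-1/18739) - 65*(-1/17545) = -21432/18739 + 13/3509 = -74961281/65755151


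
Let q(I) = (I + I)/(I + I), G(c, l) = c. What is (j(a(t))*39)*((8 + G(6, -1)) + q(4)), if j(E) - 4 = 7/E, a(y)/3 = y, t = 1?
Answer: 3705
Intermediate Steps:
q(I) = 1 (q(I) = (2*I)/((2*I)) = (2*I)*(1/(2*I)) = 1)
a(y) = 3*y
j(E) = 4 + 7/E
(j(a(t))*39)*((8 + G(6, -1)) + q(4)) = ((4 + 7/((3*1)))*39)*((8 + 6) + 1) = ((4 + 7/3)*39)*(14 + 1) = ((4 + 7*(1/3))*39)*15 = ((4 + 7/3)*39)*15 = ((19/3)*39)*15 = 247*15 = 3705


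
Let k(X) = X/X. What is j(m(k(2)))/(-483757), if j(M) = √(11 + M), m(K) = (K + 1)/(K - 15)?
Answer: -2*√133/3386299 ≈ -6.8113e-6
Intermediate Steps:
k(X) = 1
m(K) = (1 + K)/(-15 + K)
j(m(k(2)))/(-483757) = √(11 + (1 + 1)/(-15 + 1))/(-483757) = √(11 + 2/(-14))*(-1/483757) = √(11 - 1/14*2)*(-1/483757) = √(11 - ⅐)*(-1/483757) = √(76/7)*(-1/483757) = (2*√133/7)*(-1/483757) = -2*√133/3386299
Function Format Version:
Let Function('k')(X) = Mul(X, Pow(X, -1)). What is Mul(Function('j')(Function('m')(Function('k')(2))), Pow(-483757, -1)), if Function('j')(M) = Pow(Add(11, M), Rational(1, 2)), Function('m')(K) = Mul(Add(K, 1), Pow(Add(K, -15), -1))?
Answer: Mul(Rational(-2, 3386299), Pow(133, Rational(1, 2))) ≈ -6.8113e-6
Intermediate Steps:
Function('k')(X) = 1
Function('m')(K) = Mul(Pow(Add(-15, K), -1), Add(1, K)) (Function('m')(K) = Mul(Add(1, K), Pow(Add(-15, K), -1)) = Mul(Pow(Add(-15, K), -1), Add(1, K)))
Mul(Function('j')(Function('m')(Function('k')(2))), Pow(-483757, -1)) = Mul(Pow(Add(11, Mul(Pow(Add(-15, 1), -1), Add(1, 1))), Rational(1, 2)), Pow(-483757, -1)) = Mul(Pow(Add(11, Mul(Pow(-14, -1), 2)), Rational(1, 2)), Rational(-1, 483757)) = Mul(Pow(Add(11, Mul(Rational(-1, 14), 2)), Rational(1, 2)), Rational(-1, 483757)) = Mul(Pow(Add(11, Rational(-1, 7)), Rational(1, 2)), Rational(-1, 483757)) = Mul(Pow(Rational(76, 7), Rational(1, 2)), Rational(-1, 483757)) = Mul(Mul(Rational(2, 7), Pow(133, Rational(1, 2))), Rational(-1, 483757)) = Mul(Rational(-2, 3386299), Pow(133, Rational(1, 2)))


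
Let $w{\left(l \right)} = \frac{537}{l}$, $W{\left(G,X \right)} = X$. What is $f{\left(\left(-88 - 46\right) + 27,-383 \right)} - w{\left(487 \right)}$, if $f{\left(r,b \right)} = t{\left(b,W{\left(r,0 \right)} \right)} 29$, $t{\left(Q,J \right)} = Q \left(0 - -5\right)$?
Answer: $- \frac{27046082}{487} \approx -55536.0$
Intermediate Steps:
$t{\left(Q,J \right)} = 5 Q$ ($t{\left(Q,J \right)} = Q \left(0 + 5\right) = Q 5 = 5 Q$)
$f{\left(r,b \right)} = 145 b$ ($f{\left(r,b \right)} = 5 b 29 = 145 b$)
$f{\left(\left(-88 - 46\right) + 27,-383 \right)} - w{\left(487 \right)} = 145 \left(-383\right) - \frac{537}{487} = -55535 - 537 \cdot \frac{1}{487} = -55535 - \frac{537}{487} = - \frac{27046082}{487}$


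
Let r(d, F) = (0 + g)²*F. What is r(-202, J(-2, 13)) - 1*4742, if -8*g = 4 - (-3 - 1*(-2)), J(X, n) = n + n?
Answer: -151419/32 ≈ -4731.8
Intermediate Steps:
J(X, n) = 2*n
g = -5/8 (g = -(4 - (-3 - 1*(-2)))/8 = -(4 - (-3 + 2))/8 = -(4 - 1*(-1))/8 = -(4 + 1)/8 = -⅛*5 = -5/8 ≈ -0.62500)
r(d, F) = 25*F/64 (r(d, F) = (0 - 5/8)²*F = (-5/8)²*F = 25*F/64)
r(-202, J(-2, 13)) - 1*4742 = 25*(2*13)/64 - 1*4742 = (25/64)*26 - 4742 = 325/32 - 4742 = -151419/32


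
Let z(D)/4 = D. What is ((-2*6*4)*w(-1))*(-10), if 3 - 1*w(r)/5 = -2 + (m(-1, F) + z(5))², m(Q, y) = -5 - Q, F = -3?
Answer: -602400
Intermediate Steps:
z(D) = 4*D
w(r) = -1255 (w(r) = 15 - 5*(-2 + ((-5 - 1*(-1)) + 4*5)²) = 15 - 5*(-2 + ((-5 + 1) + 20)²) = 15 - 5*(-2 + (-4 + 20)²) = 15 - 5*(-2 + 16²) = 15 - 5*(-2 + 256) = 15 - 5*254 = 15 - 1270 = -1255)
((-2*6*4)*w(-1))*(-10) = ((-2*6*4)*(-1255))*(-10) = (-12*4*(-1255))*(-10) = -48*(-1255)*(-10) = 60240*(-10) = -602400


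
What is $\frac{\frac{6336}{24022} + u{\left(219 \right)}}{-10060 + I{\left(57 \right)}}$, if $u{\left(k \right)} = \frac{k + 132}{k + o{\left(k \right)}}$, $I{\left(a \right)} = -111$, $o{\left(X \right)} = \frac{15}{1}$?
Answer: $- \frac{42369}{244327762} \approx -0.00017341$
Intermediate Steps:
$o{\left(X \right)} = 15$ ($o{\left(X \right)} = 15 \cdot 1 = 15$)
$u{\left(k \right)} = \frac{132 + k}{15 + k}$ ($u{\left(k \right)} = \frac{k + 132}{k + 15} = \frac{132 + k}{15 + k}$)
$\frac{\frac{6336}{24022} + u{\left(219 \right)}}{-10060 + I{\left(57 \right)}} = \frac{\frac{6336}{24022} + \frac{132 + 219}{15 + 219}}{-10060 - 111} = \frac{6336 \cdot \frac{1}{24022} + \frac{1}{234} \cdot 351}{-10171} = \left(\frac{3168}{12011} + \frac{1}{234} \cdot 351\right) \left(- \frac{1}{10171}\right) = \left(\frac{3168}{12011} + \frac{3}{2}\right) \left(- \frac{1}{10171}\right) = \frac{42369}{24022} \left(- \frac{1}{10171}\right) = - \frac{42369}{244327762}$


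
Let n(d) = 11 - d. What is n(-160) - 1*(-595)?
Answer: 766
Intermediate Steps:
n(-160) - 1*(-595) = (11 - 1*(-160)) - 1*(-595) = (11 + 160) + 595 = 171 + 595 = 766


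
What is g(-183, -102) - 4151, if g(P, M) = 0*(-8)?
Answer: -4151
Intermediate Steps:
g(P, M) = 0
g(-183, -102) - 4151 = 0 - 4151 = -4151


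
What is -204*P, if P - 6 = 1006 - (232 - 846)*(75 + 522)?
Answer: -74984280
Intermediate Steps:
P = 367570 (P = 6 + (1006 - (232 - 846)*(75 + 522)) = 6 + (1006 - (-614)*597) = 6 + (1006 - 1*(-366558)) = 6 + (1006 + 366558) = 6 + 367564 = 367570)
-204*P = -204*367570 = -74984280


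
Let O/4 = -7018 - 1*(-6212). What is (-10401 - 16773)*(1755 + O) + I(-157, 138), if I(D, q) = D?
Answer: 39918449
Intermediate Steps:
O = -3224 (O = 4*(-7018 - 1*(-6212)) = 4*(-7018 + 6212) = 4*(-806) = -3224)
(-10401 - 16773)*(1755 + O) + I(-157, 138) = (-10401 - 16773)*(1755 - 3224) - 157 = -27174*(-1469) - 157 = 39918606 - 157 = 39918449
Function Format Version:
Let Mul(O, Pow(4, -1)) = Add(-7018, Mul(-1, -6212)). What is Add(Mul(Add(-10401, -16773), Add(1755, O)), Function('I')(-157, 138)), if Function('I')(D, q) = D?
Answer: 39918449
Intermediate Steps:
O = -3224 (O = Mul(4, Add(-7018, Mul(-1, -6212))) = Mul(4, Add(-7018, 6212)) = Mul(4, -806) = -3224)
Add(Mul(Add(-10401, -16773), Add(1755, O)), Function('I')(-157, 138)) = Add(Mul(Add(-10401, -16773), Add(1755, -3224)), -157) = Add(Mul(-27174, -1469), -157) = Add(39918606, -157) = 39918449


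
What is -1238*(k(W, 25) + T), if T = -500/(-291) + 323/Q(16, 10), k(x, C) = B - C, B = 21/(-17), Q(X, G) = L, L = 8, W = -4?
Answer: -388480067/19788 ≈ -19632.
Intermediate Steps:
Q(X, G) = 8
B = -21/17 (B = 21*(-1/17) = -21/17 ≈ -1.2353)
k(x, C) = -21/17 - C
T = 97993/2328 (T = -500/(-291) + 323/8 = -500*(-1/291) + 323*(1/8) = 500/291 + 323/8 = 97993/2328 ≈ 42.093)
-1238*(k(W, 25) + T) = -1238*((-21/17 - 1*25) + 97993/2328) = -1238*((-21/17 - 25) + 97993/2328) = -1238*(-446/17 + 97993/2328) = -1238*627593/39576 = -388480067/19788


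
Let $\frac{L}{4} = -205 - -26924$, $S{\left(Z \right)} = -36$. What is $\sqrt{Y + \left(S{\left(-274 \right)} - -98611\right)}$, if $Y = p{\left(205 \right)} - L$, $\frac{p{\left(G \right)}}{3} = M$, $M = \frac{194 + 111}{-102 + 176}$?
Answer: $\frac{3 i \sqrt{5043174}}{74} \approx 91.042 i$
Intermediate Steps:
$L = 106876$ ($L = 4 \left(-205 - -26924\right) = 4 \left(-205 + 26924\right) = 4 \cdot 26719 = 106876$)
$M = \frac{305}{74} \approx 4.1216$
$p{\left(G \right)} = \frac{915}{74}$ ($p{\left(G \right)} = 3 \cdot \frac{305}{74} = \frac{915}{74}$)
$Y = - \frac{7907909}{74}$ ($Y = \frac{915}{74} - 106876 = - \frac{7907909}{74} \approx -1.0686 \cdot 10^{5}$)
$\sqrt{Y + \left(S{\left(-274 \right)} - -98611\right)} = \sqrt{- \frac{7907909}{74} - -98575} = \sqrt{- \frac{7907909}{74} + \left(-36 + 98611\right)} = \sqrt{- \frac{7907909}{74} + 98575} = \sqrt{- \frac{613359}{74}} = \frac{3 i \sqrt{5043174}}{74}$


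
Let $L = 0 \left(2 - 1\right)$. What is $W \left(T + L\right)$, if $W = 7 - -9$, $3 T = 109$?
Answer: $\frac{1744}{3} \approx 581.33$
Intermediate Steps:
$T = \frac{109}{3}$ ($T = \frac{1}{3} \cdot 109 = \frac{109}{3} \approx 36.333$)
$L = 0$ ($L = 0 \cdot 1 = 0$)
$W = 16$ ($W = 7 + 9 = 16$)
$W \left(T + L\right) = 16 \left(\frac{109}{3} + 0\right) = 16 \cdot \frac{109}{3} = \frac{1744}{3}$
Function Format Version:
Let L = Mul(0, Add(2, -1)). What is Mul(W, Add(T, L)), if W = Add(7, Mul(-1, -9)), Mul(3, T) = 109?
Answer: Rational(1744, 3) ≈ 581.33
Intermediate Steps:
T = Rational(109, 3) (T = Mul(Rational(1, 3), 109) = Rational(109, 3) ≈ 36.333)
L = 0 (L = Mul(0, 1) = 0)
W = 16 (W = Add(7, 9) = 16)
Mul(W, Add(T, L)) = Mul(16, Add(Rational(109, 3), 0)) = Mul(16, Rational(109, 3)) = Rational(1744, 3)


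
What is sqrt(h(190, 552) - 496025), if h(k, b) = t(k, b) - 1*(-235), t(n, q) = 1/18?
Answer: I*sqrt(17848438)/6 ≈ 704.12*I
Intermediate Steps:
t(n, q) = 1/18
h(k, b) = 4231/18 (h(k, b) = 1/18 - 1*(-235) = 1/18 + 235 = 4231/18)
sqrt(h(190, 552) - 496025) = sqrt(4231/18 - 496025) = sqrt(-8924219/18) = I*sqrt(17848438)/6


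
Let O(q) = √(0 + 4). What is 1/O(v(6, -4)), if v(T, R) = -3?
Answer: ½ ≈ 0.50000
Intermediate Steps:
O(q) = 2 (O(q) = √4 = 2)
1/O(v(6, -4)) = 1/2 = ½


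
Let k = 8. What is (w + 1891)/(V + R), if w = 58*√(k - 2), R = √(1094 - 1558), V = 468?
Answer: 221247/54872 + 3393*√6/27436 - 1891*I*√29/54872 - 29*I*√174/27436 ≈ 4.335 - 0.19953*I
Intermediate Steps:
R = 4*I*√29 (R = √(-464) = 4*I*√29 ≈ 21.541*I)
w = 58*√6 (w = 58*√(8 - 2) = 58*√6 ≈ 142.07)
(w + 1891)/(V + R) = (58*√6 + 1891)/(468 + 4*I*√29) = (1891 + 58*√6)/(468 + 4*I*√29)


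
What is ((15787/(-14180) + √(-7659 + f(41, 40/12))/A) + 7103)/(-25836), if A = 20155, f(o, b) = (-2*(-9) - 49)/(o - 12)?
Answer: -33568251/122118160 - I*√6442118/15101012820 ≈ -0.27488 - 1.6808e-7*I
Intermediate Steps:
f(o, b) = -31/(-12 + o) (f(o, b) = (18 - 49)/(-12 + o) = -31/(-12 + o))
((15787/(-14180) + √(-7659 + f(41, 40/12))/A) + 7103)/(-25836) = ((15787/(-14180) + √(-7659 - 31/(-12 + 41))/20155) + 7103)/(-25836) = ((15787*(-1/14180) + √(-7659 - 31/29)*(1/20155)) + 7103)*(-1/25836) = ((-15787/14180 + √(-7659 - 31*1/29)*(1/20155)) + 7103)*(-1/25836) = ((-15787/14180 + √(-7659 - 31/29)*(1/20155)) + 7103)*(-1/25836) = ((-15787/14180 + √(-222142/29)*(1/20155)) + 7103)*(-1/25836) = ((-15787/14180 + (I*√6442118/29)*(1/20155)) + 7103)*(-1/25836) = ((-15787/14180 + I*√6442118/584495) + 7103)*(-1/25836) = (100704753/14180 + I*√6442118/584495)*(-1/25836) = -33568251/122118160 - I*√6442118/15101012820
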